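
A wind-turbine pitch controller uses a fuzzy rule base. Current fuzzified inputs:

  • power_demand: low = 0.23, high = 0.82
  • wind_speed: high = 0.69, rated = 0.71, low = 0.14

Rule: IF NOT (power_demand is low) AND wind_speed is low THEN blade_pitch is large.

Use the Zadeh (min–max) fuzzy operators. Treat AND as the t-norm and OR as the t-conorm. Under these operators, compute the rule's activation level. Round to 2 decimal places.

firing strength: ¬low=1−0.23=0.77, low=0.14; AND[min(a, b)] → w = 0.14

0.14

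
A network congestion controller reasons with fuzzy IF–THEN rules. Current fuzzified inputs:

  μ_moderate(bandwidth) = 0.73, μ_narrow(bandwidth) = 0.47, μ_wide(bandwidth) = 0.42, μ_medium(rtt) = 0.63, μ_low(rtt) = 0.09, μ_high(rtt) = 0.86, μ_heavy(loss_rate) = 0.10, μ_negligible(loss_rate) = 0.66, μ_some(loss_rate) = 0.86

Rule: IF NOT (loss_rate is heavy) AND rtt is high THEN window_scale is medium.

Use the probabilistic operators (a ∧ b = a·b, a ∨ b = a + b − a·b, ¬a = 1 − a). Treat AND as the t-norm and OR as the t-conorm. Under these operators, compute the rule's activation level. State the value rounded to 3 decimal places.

0.774

firing strength: ¬heavy=1−0.10=0.90, high=0.86; AND[a·b] → w = 0.7740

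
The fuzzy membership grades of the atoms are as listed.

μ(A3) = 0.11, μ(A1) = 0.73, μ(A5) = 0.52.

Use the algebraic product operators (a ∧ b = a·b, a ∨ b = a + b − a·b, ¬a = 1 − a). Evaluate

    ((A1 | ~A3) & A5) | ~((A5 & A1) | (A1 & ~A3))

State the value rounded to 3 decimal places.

0.612

~A3 = 1 − 0.1100 = 0.8900
A1 | ~A3 = a + b − a·b on (0.7300, 0.8900) = 0.9703
(A1 | ~A3) & A5 = a·b on (0.9703, 0.5200) = 0.5046
A5 & A1 = a·b on (0.5200, 0.7300) = 0.3796
~A3 = 1 − 0.1100 = 0.8900
A1 & ~A3 = a·b on (0.7300, 0.8900) = 0.6497
(A5 & A1) | (A1 & ~A3) = a + b − a·b on (0.3796, 0.6497) = 0.7827
~((A5 & A1) | (A1 & ~A3)) = 1 − 0.7827 = 0.2173
((A1 | ~A3) & A5) | ~((A5 & A1) | (A1 & ~A3)) = a + b − a·b on (0.5046, 0.2173) = 0.6122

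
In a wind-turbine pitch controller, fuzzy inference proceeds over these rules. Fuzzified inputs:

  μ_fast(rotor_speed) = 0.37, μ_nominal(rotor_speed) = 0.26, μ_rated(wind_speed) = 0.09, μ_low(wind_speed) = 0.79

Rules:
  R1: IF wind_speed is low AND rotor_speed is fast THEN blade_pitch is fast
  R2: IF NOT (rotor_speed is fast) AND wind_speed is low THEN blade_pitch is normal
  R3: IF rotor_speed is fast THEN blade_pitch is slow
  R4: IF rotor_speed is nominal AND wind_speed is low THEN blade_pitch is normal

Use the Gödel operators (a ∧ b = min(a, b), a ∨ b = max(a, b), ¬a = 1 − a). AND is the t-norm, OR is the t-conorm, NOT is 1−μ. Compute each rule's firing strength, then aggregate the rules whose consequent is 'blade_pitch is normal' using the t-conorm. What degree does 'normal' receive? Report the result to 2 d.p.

0.63

R1: low=0.79, fast=0.37; AND[min(a, b)] → w = 0.37
R2: ¬fast=1−0.37=0.63, low=0.79; AND[min(a, b)] → w = 0.63
R3: fast=0.37 → w = 0.37
R4: nominal=0.26, low=0.79; AND[min(a, b)] → w = 0.26
Rules with consequent 'normal': {R2, R4} → strengths 0.63, 0.26
Aggregate via t-conorm [max(a, b)]: 0.63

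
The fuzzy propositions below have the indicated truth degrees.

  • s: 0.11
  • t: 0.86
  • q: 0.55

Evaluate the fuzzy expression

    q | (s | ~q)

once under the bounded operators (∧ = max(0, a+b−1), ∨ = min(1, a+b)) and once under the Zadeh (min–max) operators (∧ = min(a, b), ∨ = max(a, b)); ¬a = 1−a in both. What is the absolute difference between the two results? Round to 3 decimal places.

0.450

Under bounded:
  ~q = 1 − 0.55 = 0.45
  s | ~q = min(1, a+b) on (0.11, 0.45) = 0.56
  q | (s | ~q) = min(1, a+b) on (0.55, 0.56) = 1.00
  → value = 1.0000
Under Zadeh (min–max):
  ~q = 1 − 0.55 = 0.45
  s | ~q = max(a, b) on (0.11, 0.45) = 0.45
  q | (s | ~q) = max(a, b) on (0.55, 0.45) = 0.55
  → value = 0.5500
|1.0000 − 0.5500| = 0.450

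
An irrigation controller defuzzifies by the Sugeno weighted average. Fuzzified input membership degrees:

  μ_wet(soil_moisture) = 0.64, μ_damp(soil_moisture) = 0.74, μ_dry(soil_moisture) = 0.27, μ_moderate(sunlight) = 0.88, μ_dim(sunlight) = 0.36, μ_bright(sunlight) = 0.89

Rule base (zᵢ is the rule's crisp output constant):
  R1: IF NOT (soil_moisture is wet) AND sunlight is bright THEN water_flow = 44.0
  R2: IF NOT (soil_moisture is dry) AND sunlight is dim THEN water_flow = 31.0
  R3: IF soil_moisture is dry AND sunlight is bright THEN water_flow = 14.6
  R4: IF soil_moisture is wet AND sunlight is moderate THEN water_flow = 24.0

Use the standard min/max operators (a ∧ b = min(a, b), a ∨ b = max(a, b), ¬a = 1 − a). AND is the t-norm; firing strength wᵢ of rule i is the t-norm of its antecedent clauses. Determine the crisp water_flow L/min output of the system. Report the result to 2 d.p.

R1 (z=44.0): ¬wet=1−0.64=0.36, bright=0.89; AND[min(a, b)] → w = 0.36
R2 (z=31.0): ¬dry=1−0.27=0.73, dim=0.36; AND[min(a, b)] → w = 0.36
R3 (z=14.6): dry=0.27, bright=0.89; AND[min(a, b)] → w = 0.27
R4 (z=24.0): wet=0.64, moderate=0.88; AND[min(a, b)] → w = 0.64
Weighted average = (0.36·44.0 + 0.36·31.0 + 0.27·14.6 + 0.64·24.0) / (0.36 + 0.36 + 0.27 + 0.64)
  = 46.3020 / 1.6300 = 28.41

28.41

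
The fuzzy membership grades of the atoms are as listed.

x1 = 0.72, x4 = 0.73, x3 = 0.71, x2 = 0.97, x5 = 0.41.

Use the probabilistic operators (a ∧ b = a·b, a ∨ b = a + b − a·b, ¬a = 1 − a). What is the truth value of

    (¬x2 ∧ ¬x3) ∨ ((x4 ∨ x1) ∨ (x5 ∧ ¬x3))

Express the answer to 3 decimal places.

0.934

¬x2 = 1 − 0.9700 = 0.0300
¬x3 = 1 − 0.7100 = 0.2900
¬x2 ∧ ¬x3 = a·b on (0.0300, 0.2900) = 0.0087
x4 ∨ x1 = a + b − a·b on (0.7300, 0.7200) = 0.9244
¬x3 = 1 − 0.7100 = 0.2900
x5 ∧ ¬x3 = a·b on (0.4100, 0.2900) = 0.1189
(x4 ∨ x1) ∨ (x5 ∧ ¬x3) = a + b − a·b on (0.9244, 0.1189) = 0.9334
(¬x2 ∧ ¬x3) ∨ ((x4 ∨ x1) ∨ (x5 ∧ ¬x3)) = a + b − a·b on (0.0087, 0.9334) = 0.9340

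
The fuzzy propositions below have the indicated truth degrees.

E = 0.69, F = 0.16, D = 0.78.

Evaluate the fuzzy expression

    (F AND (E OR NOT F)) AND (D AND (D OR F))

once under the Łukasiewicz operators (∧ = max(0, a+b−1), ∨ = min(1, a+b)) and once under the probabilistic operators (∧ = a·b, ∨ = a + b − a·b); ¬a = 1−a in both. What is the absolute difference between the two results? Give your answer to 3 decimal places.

Under Łukasiewicz:
  NOT F = 1 − 0.16 = 0.84
  E OR NOT F = min(1, a+b) on (0.69, 0.84) = 1.00
  F AND (E OR NOT F) = max(0, a+b−1) on (0.16, 1.00) = 0.16
  D OR F = min(1, a+b) on (0.78, 0.16) = 0.94
  D AND (D OR F) = max(0, a+b−1) on (0.78, 0.94) = 0.72
  (F AND (E OR NOT F)) AND (D AND (D OR F)) = max(0, a+b−1) on (0.16, 0.72) = 0.00
  → value = 0.0000
Under probabilistic:
  NOT F = 1 − 0.1600 = 0.8400
  E OR NOT F = a + b − a·b on (0.6900, 0.8400) = 0.9504
  F AND (E OR NOT F) = a·b on (0.1600, 0.9504) = 0.1521
  D OR F = a + b − a·b on (0.7800, 0.1600) = 0.8152
  D AND (D OR F) = a·b on (0.7800, 0.8152) = 0.6359
  (F AND (E OR NOT F)) AND (D AND (D OR F)) = a·b on (0.1521, 0.6359) = 0.0967
  → value = 0.0967
|0.0000 − 0.0967| = 0.097

0.097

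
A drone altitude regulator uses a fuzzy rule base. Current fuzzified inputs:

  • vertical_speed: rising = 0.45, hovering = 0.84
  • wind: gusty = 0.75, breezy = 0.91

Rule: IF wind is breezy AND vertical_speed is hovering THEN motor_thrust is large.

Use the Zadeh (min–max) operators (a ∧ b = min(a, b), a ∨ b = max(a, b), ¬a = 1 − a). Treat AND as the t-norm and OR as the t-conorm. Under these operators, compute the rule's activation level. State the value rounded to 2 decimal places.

firing strength: breezy=0.91, hovering=0.84; AND[min(a, b)] → w = 0.84

0.84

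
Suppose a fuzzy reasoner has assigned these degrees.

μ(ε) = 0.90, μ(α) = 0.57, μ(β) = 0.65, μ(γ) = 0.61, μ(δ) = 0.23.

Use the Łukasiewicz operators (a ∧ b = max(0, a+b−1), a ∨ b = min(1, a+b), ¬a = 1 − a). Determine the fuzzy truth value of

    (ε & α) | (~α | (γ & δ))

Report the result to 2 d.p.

0.90

ε & α = max(0, a+b−1) on (0.90, 0.57) = 0.47
~α = 1 − 0.57 = 0.43
γ & δ = max(0, a+b−1) on (0.61, 0.23) = 0.00
~α | (γ & δ) = min(1, a+b) on (0.43, 0.00) = 0.43
(ε & α) | (~α | (γ & δ)) = min(1, a+b) on (0.47, 0.43) = 0.90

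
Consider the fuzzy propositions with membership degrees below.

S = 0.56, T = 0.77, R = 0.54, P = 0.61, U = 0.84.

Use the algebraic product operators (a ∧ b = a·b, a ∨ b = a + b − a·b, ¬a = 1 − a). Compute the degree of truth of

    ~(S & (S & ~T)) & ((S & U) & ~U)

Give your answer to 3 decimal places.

~T = 1 − 0.7700 = 0.2300
S & ~T = a·b on (0.5600, 0.2300) = 0.1288
S & (S & ~T) = a·b on (0.5600, 0.1288) = 0.0721
~(S & (S & ~T)) = 1 − 0.0721 = 0.9279
S & U = a·b on (0.5600, 0.8400) = 0.4704
~U = 1 − 0.8400 = 0.1600
(S & U) & ~U = a·b on (0.4704, 0.1600) = 0.0753
~(S & (S & ~T)) & ((S & U) & ~U) = a·b on (0.9279, 0.0753) = 0.0698

0.070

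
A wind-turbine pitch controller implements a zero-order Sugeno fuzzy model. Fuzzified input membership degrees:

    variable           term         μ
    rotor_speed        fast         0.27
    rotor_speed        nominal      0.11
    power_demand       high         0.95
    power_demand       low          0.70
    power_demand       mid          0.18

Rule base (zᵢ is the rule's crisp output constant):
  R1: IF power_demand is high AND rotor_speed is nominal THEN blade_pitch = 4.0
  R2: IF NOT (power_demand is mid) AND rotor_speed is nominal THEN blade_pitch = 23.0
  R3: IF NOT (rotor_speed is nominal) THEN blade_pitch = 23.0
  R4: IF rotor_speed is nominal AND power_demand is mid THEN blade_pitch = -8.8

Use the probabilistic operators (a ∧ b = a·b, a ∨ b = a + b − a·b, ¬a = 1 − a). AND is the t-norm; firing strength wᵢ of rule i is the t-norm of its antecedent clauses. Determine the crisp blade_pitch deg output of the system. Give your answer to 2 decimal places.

20.63

R1 (z=4.0): high=0.95, nominal=0.11; AND[a·b] → w = 0.1045
R2 (z=23.0): ¬mid=1−0.18=0.82, nominal=0.11; AND[a·b] → w = 0.0902
R3 (z=23.0): ¬nominal=1−0.11=0.89 → w = 0.8900
R4 (z=-8.8): nominal=0.11, mid=0.18; AND[a·b] → w = 0.0198
Weighted average = (0.1045·4.0 + 0.0902·23.0 + 0.8900·23.0 + 0.0198·-8.8) / (0.1045 + 0.0902 + 0.8900 + 0.0198)
  = 22.7884 / 1.1045 = 20.63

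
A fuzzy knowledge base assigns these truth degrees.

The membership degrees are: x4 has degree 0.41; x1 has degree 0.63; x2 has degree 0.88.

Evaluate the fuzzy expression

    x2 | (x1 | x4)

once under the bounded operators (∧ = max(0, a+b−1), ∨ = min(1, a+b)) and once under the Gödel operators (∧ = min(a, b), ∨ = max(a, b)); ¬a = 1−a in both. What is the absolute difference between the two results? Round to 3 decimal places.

0.120

Under bounded:
  x1 | x4 = min(1, a+b) on (0.63, 0.41) = 1.00
  x2 | (x1 | x4) = min(1, a+b) on (0.88, 1.00) = 1.00
  → value = 1.0000
Under Gödel:
  x1 | x4 = max(a, b) on (0.63, 0.41) = 0.63
  x2 | (x1 | x4) = max(a, b) on (0.88, 0.63) = 0.88
  → value = 0.8800
|1.0000 − 0.8800| = 0.120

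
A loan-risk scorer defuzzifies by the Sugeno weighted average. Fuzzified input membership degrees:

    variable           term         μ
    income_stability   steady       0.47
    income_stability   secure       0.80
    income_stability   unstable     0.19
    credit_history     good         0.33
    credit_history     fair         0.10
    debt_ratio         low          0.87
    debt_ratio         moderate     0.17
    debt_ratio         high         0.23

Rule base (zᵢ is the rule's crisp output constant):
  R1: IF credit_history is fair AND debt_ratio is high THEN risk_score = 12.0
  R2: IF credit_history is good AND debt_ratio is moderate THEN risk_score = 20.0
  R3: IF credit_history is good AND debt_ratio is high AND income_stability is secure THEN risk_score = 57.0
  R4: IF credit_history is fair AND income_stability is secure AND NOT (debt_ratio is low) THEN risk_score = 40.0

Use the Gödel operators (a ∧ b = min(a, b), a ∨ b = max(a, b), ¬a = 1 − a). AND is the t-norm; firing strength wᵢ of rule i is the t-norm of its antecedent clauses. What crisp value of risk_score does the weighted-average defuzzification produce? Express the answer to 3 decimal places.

R1 (z=12.0): fair=0.10, high=0.23; AND[min(a, b)] → w = 0.10
R2 (z=20.0): good=0.33, moderate=0.17; AND[min(a, b)] → w = 0.17
R3 (z=57.0): good=0.33, high=0.23, secure=0.80; AND[min(a, b)] → w = 0.23
R4 (z=40.0): fair=0.10, secure=0.80, ¬low=1−0.87=0.13; AND[min(a, b)] → w = 0.10
Weighted average = (0.10·12.0 + 0.17·20.0 + 0.23·57.0 + 0.10·40.0) / (0.10 + 0.17 + 0.23 + 0.10)
  = 21.7100 / 0.6000 = 36.183

36.183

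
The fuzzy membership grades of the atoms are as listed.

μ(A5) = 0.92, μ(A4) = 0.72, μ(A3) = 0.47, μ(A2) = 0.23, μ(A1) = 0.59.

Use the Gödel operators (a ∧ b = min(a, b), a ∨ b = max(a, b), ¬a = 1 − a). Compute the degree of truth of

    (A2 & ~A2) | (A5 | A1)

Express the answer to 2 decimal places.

0.92

~A2 = 1 − 0.23 = 0.77
A2 & ~A2 = min(a, b) on (0.23, 0.77) = 0.23
A5 | A1 = max(a, b) on (0.92, 0.59) = 0.92
(A2 & ~A2) | (A5 | A1) = max(a, b) on (0.23, 0.92) = 0.92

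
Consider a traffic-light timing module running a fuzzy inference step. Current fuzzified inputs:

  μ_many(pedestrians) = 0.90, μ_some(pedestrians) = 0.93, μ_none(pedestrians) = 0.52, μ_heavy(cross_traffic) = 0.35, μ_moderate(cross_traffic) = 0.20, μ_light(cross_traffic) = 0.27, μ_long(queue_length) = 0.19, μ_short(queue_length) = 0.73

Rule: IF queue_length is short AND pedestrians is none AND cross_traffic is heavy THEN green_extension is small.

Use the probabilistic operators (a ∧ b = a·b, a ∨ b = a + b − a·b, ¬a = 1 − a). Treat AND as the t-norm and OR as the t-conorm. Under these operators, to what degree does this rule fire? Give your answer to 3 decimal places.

firing strength: short=0.73, none=0.52, heavy=0.35; AND[a·b] → w = 0.1329

0.133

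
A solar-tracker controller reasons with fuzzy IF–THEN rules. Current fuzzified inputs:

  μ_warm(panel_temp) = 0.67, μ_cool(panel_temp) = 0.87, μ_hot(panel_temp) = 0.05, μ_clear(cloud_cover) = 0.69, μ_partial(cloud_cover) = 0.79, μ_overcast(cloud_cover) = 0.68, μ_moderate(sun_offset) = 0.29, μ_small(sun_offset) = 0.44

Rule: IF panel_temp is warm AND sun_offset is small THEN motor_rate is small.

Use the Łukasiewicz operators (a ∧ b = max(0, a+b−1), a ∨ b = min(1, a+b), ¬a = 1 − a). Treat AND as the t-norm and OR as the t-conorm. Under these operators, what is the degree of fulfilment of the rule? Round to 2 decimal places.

0.11

firing strength: warm=0.67, small=0.44; AND[max(0, a+b−1)] → w = 0.11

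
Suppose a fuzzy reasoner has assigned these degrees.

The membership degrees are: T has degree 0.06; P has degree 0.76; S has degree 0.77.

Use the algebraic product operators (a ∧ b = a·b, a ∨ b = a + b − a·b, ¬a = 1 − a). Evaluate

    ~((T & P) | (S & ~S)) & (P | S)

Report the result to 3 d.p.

0.742

T & P = a·b on (0.0600, 0.7600) = 0.0456
~S = 1 − 0.7700 = 0.2300
S & ~S = a·b on (0.7700, 0.2300) = 0.1771
(T & P) | (S & ~S) = a + b − a·b on (0.0456, 0.1771) = 0.2146
~((T & P) | (S & ~S)) = 1 − 0.2146 = 0.7854
P | S = a + b − a·b on (0.7600, 0.7700) = 0.9448
~((T & P) | (S & ~S)) & (P | S) = a·b on (0.7854, 0.9448) = 0.7420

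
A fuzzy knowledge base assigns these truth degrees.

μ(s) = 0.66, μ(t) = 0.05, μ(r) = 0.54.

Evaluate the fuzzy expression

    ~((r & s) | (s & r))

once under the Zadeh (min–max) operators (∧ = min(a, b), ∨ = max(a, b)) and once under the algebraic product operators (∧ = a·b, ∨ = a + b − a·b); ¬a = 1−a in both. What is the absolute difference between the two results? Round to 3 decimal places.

0.046

Under Zadeh (min–max):
  r & s = min(a, b) on (0.54, 0.66) = 0.54
  s & r = min(a, b) on (0.66, 0.54) = 0.54
  (r & s) | (s & r) = max(a, b) on (0.54, 0.54) = 0.54
  ~((r & s) | (s & r)) = 1 − 0.54 = 0.46
  → value = 0.4600
Under algebraic product:
  r & s = a·b on (0.5400, 0.6600) = 0.3564
  s & r = a·b on (0.6600, 0.5400) = 0.3564
  (r & s) | (s & r) = a + b − a·b on (0.3564, 0.3564) = 0.5858
  ~((r & s) | (s & r)) = 1 − 0.5858 = 0.4142
  → value = 0.4142
|0.4600 − 0.4142| = 0.046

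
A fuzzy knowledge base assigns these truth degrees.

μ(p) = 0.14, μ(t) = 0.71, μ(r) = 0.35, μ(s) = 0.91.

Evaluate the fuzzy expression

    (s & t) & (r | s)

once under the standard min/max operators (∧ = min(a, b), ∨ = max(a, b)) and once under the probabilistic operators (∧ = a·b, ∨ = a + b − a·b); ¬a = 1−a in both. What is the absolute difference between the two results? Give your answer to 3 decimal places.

0.102

Under standard min/max:
  s & t = min(a, b) on (0.91, 0.71) = 0.71
  r | s = max(a, b) on (0.35, 0.91) = 0.91
  (s & t) & (r | s) = min(a, b) on (0.71, 0.91) = 0.71
  → value = 0.7100
Under probabilistic:
  s & t = a·b on (0.9100, 0.7100) = 0.6461
  r | s = a + b − a·b on (0.3500, 0.9100) = 0.9415
  (s & t) & (r | s) = a·b on (0.6461, 0.9415) = 0.6083
  → value = 0.6083
|0.7100 − 0.6083| = 0.102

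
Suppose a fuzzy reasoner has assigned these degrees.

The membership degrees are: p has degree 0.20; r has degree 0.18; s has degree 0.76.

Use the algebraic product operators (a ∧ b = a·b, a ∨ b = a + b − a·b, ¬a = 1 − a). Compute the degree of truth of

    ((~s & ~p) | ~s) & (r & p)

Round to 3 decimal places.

0.014

~s = 1 − 0.7600 = 0.2400
~p = 1 − 0.2000 = 0.8000
~s & ~p = a·b on (0.2400, 0.8000) = 0.1920
~s = 1 − 0.7600 = 0.2400
(~s & ~p) | ~s = a + b − a·b on (0.1920, 0.2400) = 0.3859
r & p = a·b on (0.1800, 0.2000) = 0.0360
((~s & ~p) | ~s) & (r & p) = a·b on (0.3859, 0.0360) = 0.0139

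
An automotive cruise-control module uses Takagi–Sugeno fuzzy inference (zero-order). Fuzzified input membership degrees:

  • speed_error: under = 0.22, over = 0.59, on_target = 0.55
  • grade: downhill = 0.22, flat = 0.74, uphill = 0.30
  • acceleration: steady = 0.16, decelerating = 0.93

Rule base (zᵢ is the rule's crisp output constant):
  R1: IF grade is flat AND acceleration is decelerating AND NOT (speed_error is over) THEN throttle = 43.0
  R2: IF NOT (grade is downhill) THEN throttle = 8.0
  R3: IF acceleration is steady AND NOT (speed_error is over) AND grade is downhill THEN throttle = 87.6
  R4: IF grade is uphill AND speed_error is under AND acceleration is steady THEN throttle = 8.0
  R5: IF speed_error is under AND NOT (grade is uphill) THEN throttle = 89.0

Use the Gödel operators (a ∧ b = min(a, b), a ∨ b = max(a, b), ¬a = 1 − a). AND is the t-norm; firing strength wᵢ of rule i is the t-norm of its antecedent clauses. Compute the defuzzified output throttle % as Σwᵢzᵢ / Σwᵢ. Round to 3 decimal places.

33.957

R1 (z=43.0): flat=0.74, decelerating=0.93, ¬over=1−0.59=0.41; AND[min(a, b)] → w = 0.41
R2 (z=8.0): ¬downhill=1−0.22=0.78 → w = 0.78
R3 (z=87.6): steady=0.16, ¬over=1−0.59=0.41, downhill=0.22; AND[min(a, b)] → w = 0.16
R4 (z=8.0): uphill=0.30, under=0.22, steady=0.16; AND[min(a, b)] → w = 0.16
R5 (z=89.0): under=0.22, ¬uphill=1−0.30=0.70; AND[min(a, b)] → w = 0.22
Weighted average = (0.41·43.0 + 0.78·8.0 + 0.16·87.6 + 0.16·8.0 + 0.22·89.0) / (0.41 + 0.78 + 0.16 + 0.16 + 0.22)
  = 58.7460 / 1.7300 = 33.957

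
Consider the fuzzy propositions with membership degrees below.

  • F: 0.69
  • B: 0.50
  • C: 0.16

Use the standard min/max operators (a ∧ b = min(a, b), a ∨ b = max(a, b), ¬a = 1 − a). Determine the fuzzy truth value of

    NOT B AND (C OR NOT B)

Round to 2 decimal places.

0.50

NOT B = 1 − 0.50 = 0.50
NOT B = 1 − 0.50 = 0.50
C OR NOT B = max(a, b) on (0.16, 0.50) = 0.50
NOT B AND (C OR NOT B) = min(a, b) on (0.50, 0.50) = 0.50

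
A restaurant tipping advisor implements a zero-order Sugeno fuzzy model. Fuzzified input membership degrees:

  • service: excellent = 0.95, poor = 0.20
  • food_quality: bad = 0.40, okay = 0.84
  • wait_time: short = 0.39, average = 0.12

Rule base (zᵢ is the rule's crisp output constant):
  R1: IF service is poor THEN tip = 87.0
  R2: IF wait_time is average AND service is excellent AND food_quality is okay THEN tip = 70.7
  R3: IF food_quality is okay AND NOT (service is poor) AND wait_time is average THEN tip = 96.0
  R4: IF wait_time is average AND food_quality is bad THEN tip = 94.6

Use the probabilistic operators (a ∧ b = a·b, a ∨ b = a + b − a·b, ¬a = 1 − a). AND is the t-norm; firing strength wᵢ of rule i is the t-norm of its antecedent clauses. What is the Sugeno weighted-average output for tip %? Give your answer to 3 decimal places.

R1 (z=87.0): poor=0.20 → w = 0.2000
R2 (z=70.7): average=0.12, excellent=0.95, okay=0.84; AND[a·b] → w = 0.0958
R3 (z=96.0): okay=0.84, ¬poor=1−0.20=0.80, average=0.12; AND[a·b] → w = 0.0806
R4 (z=94.6): average=0.12, bad=0.40; AND[a·b] → w = 0.0480
Weighted average = (0.2000·87.0 + 0.0958·70.7 + 0.0806·96.0 + 0.0480·94.6) / (0.2000 + 0.0958 + 0.0806 + 0.0480)
  = 36.4525 / 0.4244 = 85.892

85.892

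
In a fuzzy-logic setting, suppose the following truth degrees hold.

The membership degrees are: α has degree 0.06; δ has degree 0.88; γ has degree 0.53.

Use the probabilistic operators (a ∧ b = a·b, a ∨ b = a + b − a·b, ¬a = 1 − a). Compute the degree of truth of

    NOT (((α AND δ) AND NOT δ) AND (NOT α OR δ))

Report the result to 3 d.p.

α AND δ = a·b on (0.0600, 0.8800) = 0.0528
NOT δ = 1 − 0.8800 = 0.1200
(α AND δ) AND NOT δ = a·b on (0.0528, 0.1200) = 0.0063
NOT α = 1 − 0.0600 = 0.9400
NOT α OR δ = a + b − a·b on (0.9400, 0.8800) = 0.9928
((α AND δ) AND NOT δ) AND (NOT α OR δ) = a·b on (0.0063, 0.9928) = 0.0063
NOT (((α AND δ) AND NOT δ) AND (NOT α OR δ)) = 1 − 0.0063 = 0.9937

0.994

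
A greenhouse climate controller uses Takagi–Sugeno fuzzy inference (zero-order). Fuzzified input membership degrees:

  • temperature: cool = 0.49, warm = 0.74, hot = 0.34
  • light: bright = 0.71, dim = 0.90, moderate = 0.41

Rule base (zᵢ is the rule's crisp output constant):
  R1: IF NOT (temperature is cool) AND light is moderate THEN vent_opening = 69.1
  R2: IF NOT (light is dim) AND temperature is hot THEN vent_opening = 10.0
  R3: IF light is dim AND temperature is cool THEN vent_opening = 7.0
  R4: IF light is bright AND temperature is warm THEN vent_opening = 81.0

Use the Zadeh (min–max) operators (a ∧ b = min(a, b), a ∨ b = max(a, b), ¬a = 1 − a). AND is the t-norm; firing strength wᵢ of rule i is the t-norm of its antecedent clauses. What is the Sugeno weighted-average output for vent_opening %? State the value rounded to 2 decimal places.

R1 (z=69.1): ¬cool=1−0.49=0.51, moderate=0.41; AND[min(a, b)] → w = 0.41
R2 (z=10.0): ¬dim=1−0.90=0.10, hot=0.34; AND[min(a, b)] → w = 0.10
R3 (z=7.0): dim=0.90, cool=0.49; AND[min(a, b)] → w = 0.49
R4 (z=81.0): bright=0.71, warm=0.74; AND[min(a, b)] → w = 0.71
Weighted average = (0.41·69.1 + 0.10·10.0 + 0.49·7.0 + 0.71·81.0) / (0.41 + 0.10 + 0.49 + 0.71)
  = 90.2710 / 1.7100 = 52.79

52.79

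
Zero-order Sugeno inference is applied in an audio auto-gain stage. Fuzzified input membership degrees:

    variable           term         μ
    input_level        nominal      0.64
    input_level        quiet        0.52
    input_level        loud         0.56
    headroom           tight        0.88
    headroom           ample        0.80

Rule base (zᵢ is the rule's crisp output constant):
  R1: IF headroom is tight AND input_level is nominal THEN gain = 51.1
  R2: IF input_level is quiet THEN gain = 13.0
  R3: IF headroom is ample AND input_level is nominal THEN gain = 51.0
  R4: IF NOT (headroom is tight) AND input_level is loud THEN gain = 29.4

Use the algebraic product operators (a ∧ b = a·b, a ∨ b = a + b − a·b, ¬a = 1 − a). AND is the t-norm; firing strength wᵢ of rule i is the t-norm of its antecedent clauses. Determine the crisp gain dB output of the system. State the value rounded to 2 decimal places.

38.27

R1 (z=51.1): tight=0.88, nominal=0.64; AND[a·b] → w = 0.5632
R2 (z=13.0): quiet=0.52 → w = 0.5200
R3 (z=51.0): ample=0.80, nominal=0.64; AND[a·b] → w = 0.5120
R4 (z=29.4): ¬tight=1−0.88=0.12, loud=0.56; AND[a·b] → w = 0.0672
Weighted average = (0.5632·51.1 + 0.5200·13.0 + 0.5120·51.0 + 0.0672·29.4) / (0.5632 + 0.5200 + 0.5120 + 0.0672)
  = 63.6272 / 1.6624 = 38.27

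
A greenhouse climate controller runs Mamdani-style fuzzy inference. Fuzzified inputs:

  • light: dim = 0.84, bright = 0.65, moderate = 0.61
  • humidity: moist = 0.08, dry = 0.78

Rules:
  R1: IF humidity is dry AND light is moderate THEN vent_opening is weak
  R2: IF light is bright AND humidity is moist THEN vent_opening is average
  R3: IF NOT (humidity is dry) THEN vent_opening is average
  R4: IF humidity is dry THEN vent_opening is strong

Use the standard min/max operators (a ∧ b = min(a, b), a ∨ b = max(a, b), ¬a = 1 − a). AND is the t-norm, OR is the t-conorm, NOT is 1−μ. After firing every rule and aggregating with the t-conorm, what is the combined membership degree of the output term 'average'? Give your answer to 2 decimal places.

0.22

R1: dry=0.78, moderate=0.61; AND[min(a, b)] → w = 0.61
R2: bright=0.65, moist=0.08; AND[min(a, b)] → w = 0.08
R3: ¬dry=1−0.78=0.22 → w = 0.22
R4: dry=0.78 → w = 0.78
Rules with consequent 'average': {R2, R3} → strengths 0.08, 0.22
Aggregate via t-conorm [max(a, b)]: 0.22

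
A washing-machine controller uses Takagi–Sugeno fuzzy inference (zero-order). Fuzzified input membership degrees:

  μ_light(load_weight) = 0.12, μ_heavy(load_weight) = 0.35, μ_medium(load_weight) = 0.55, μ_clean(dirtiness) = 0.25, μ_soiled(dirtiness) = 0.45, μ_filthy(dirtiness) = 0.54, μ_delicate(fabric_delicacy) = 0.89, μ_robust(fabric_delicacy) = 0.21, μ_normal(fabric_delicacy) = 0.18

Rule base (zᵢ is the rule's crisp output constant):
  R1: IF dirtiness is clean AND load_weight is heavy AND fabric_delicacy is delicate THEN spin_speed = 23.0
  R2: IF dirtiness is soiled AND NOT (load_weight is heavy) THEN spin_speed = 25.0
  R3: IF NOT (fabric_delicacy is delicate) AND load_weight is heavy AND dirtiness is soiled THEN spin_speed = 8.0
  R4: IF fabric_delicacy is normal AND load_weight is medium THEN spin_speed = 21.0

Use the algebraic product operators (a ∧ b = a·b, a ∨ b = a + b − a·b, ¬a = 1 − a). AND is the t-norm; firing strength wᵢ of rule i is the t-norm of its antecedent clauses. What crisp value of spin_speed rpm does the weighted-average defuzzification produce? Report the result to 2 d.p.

23.26

R1 (z=23.0): clean=0.25, heavy=0.35, delicate=0.89; AND[a·b] → w = 0.0779
R2 (z=25.0): soiled=0.45, ¬heavy=1−0.35=0.65; AND[a·b] → w = 0.2925
R3 (z=8.0): ¬delicate=1−0.89=0.11, heavy=0.35, soiled=0.45; AND[a·b] → w = 0.0173
R4 (z=21.0): normal=0.18, medium=0.55; AND[a·b] → w = 0.0990
Weighted average = (0.0779·23.0 + 0.2925·25.0 + 0.0173·8.0 + 0.0990·21.0) / (0.0779 + 0.2925 + 0.0173 + 0.0990)
  = 11.3212 / 0.4867 = 23.26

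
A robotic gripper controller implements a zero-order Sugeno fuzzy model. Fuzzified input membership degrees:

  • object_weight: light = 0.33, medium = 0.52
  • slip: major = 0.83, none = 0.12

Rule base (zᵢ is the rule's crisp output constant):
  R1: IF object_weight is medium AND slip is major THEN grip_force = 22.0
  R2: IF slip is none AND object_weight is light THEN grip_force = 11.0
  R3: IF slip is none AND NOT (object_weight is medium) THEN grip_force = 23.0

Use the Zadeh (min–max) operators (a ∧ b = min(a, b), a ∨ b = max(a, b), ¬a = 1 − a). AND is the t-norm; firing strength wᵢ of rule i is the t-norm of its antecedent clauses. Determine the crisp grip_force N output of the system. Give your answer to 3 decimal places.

20.421

R1 (z=22.0): medium=0.52, major=0.83; AND[min(a, b)] → w = 0.52
R2 (z=11.0): none=0.12, light=0.33; AND[min(a, b)] → w = 0.12
R3 (z=23.0): none=0.12, ¬medium=1−0.52=0.48; AND[min(a, b)] → w = 0.12
Weighted average = (0.52·22.0 + 0.12·11.0 + 0.12·23.0) / (0.52 + 0.12 + 0.12)
  = 15.5200 / 0.7600 = 20.421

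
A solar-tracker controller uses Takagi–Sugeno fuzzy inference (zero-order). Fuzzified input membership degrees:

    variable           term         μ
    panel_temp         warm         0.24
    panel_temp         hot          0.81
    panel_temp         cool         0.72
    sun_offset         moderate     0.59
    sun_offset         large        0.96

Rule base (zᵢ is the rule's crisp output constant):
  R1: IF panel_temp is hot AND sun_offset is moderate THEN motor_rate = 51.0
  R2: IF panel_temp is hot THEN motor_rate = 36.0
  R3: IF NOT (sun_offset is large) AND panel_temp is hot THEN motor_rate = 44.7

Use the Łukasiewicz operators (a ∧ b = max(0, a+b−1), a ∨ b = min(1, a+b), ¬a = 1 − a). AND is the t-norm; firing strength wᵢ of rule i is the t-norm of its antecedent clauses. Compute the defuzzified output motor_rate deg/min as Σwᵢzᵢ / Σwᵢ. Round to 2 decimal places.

40.96

R1 (z=51.0): hot=0.81, moderate=0.59; AND[max(0, a+b−1)] → w = 0.40
R2 (z=36.0): hot=0.81 → w = 0.81
R3 (z=44.7): ¬large=1−0.96=0.04, hot=0.81; AND[max(0, a+b−1)] → w = 0.00
Weighted average = (0.40·51.0 + 0.81·36.0 + 0.00·44.7) / (0.40 + 0.81 + 0.00)
  = 49.5600 / 1.2100 = 40.96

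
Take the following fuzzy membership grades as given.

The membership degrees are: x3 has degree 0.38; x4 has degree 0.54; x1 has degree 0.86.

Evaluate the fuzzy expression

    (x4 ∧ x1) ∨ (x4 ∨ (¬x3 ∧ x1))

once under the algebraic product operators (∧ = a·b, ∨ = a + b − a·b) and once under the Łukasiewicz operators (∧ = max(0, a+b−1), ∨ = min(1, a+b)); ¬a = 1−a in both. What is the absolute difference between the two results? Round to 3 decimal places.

Under algebraic product:
  x4 ∧ x1 = a·b on (0.5400, 0.8600) = 0.4644
  ¬x3 = 1 − 0.3800 = 0.6200
  ¬x3 ∧ x1 = a·b on (0.6200, 0.8600) = 0.5332
  x4 ∨ (¬x3 ∧ x1) = a + b − a·b on (0.5400, 0.5332) = 0.7853
  (x4 ∧ x1) ∨ (x4 ∨ (¬x3 ∧ x1)) = a + b − a·b on (0.4644, 0.7853) = 0.8850
  → value = 0.8850
Under Łukasiewicz:
  x4 ∧ x1 = max(0, a+b−1) on (0.54, 0.86) = 0.40
  ¬x3 = 1 − 0.38 = 0.62
  ¬x3 ∧ x1 = max(0, a+b−1) on (0.62, 0.86) = 0.48
  x4 ∨ (¬x3 ∧ x1) = min(1, a+b) on (0.54, 0.48) = 1.00
  (x4 ∧ x1) ∨ (x4 ∨ (¬x3 ∧ x1)) = min(1, a+b) on (0.40, 1.00) = 1.00
  → value = 1.0000
|0.8850 − 1.0000| = 0.115

0.115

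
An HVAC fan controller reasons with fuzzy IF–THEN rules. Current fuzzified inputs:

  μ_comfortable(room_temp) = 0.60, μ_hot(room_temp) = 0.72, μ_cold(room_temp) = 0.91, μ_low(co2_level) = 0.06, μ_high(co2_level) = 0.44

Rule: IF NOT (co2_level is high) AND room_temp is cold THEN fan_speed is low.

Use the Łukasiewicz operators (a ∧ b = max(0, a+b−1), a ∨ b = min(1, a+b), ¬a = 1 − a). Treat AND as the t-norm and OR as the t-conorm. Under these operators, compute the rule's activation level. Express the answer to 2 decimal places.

firing strength: ¬high=1−0.44=0.56, cold=0.91; AND[max(0, a+b−1)] → w = 0.47

0.47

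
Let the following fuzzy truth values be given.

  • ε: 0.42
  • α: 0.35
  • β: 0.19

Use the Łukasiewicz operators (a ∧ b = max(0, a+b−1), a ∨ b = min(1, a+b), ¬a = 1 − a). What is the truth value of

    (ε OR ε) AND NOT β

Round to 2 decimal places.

0.65

ε OR ε = min(1, a+b) on (0.42, 0.42) = 0.84
NOT β = 1 − 0.19 = 0.81
(ε OR ε) AND NOT β = max(0, a+b−1) on (0.84, 0.81) = 0.65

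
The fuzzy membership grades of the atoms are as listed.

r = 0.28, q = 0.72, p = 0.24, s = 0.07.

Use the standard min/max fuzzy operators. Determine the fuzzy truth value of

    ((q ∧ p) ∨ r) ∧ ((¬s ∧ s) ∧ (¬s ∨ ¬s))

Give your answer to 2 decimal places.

q ∧ p = min(a, b) on (0.72, 0.24) = 0.24
(q ∧ p) ∨ r = max(a, b) on (0.24, 0.28) = 0.28
¬s = 1 − 0.07 = 0.93
¬s ∧ s = min(a, b) on (0.93, 0.07) = 0.07
¬s = 1 − 0.07 = 0.93
¬s = 1 − 0.07 = 0.93
¬s ∨ ¬s = max(a, b) on (0.93, 0.93) = 0.93
(¬s ∧ s) ∧ (¬s ∨ ¬s) = min(a, b) on (0.07, 0.93) = 0.07
((q ∧ p) ∨ r) ∧ ((¬s ∧ s) ∧ (¬s ∨ ¬s)) = min(a, b) on (0.28, 0.07) = 0.07

0.07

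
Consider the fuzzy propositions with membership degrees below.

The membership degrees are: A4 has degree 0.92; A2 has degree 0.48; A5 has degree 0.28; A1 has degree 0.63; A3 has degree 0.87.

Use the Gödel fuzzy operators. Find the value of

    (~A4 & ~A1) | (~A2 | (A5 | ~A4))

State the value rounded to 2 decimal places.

~A4 = 1 − 0.92 = 0.08
~A1 = 1 − 0.63 = 0.37
~A4 & ~A1 = min(a, b) on (0.08, 0.37) = 0.08
~A2 = 1 − 0.48 = 0.52
~A4 = 1 − 0.92 = 0.08
A5 | ~A4 = max(a, b) on (0.28, 0.08) = 0.28
~A2 | (A5 | ~A4) = max(a, b) on (0.52, 0.28) = 0.52
(~A4 & ~A1) | (~A2 | (A5 | ~A4)) = max(a, b) on (0.08, 0.52) = 0.52

0.52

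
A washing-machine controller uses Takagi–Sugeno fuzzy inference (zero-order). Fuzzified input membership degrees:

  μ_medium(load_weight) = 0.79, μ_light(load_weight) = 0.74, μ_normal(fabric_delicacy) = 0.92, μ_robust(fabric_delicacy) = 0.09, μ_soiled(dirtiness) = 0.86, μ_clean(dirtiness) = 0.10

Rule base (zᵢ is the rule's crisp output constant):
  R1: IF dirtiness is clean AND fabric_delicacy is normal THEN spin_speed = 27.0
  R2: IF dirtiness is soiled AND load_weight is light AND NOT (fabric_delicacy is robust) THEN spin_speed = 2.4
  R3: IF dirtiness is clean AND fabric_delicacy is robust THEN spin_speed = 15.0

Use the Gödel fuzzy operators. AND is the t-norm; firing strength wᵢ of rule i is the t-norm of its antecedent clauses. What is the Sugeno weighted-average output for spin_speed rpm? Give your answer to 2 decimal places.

R1 (z=27.0): clean=0.10, normal=0.92; AND[min(a, b)] → w = 0.10
R2 (z=2.4): soiled=0.86, light=0.74, ¬robust=1−0.09=0.91; AND[min(a, b)] → w = 0.74
R3 (z=15.0): clean=0.10, robust=0.09; AND[min(a, b)] → w = 0.09
Weighted average = (0.10·27.0 + 0.74·2.4 + 0.09·15.0) / (0.10 + 0.74 + 0.09)
  = 5.8260 / 0.9300 = 6.26

6.26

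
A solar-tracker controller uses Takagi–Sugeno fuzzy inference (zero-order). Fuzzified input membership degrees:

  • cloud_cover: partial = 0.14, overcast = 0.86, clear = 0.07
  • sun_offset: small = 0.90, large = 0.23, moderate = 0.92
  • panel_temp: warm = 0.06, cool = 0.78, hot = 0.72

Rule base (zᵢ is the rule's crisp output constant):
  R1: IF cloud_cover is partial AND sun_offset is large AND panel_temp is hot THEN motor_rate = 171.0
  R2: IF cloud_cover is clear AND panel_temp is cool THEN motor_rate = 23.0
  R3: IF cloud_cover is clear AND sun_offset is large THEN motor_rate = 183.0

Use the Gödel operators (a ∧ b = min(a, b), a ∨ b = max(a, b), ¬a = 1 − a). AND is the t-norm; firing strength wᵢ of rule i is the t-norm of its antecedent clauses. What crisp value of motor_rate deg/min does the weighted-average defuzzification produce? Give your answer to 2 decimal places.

R1 (z=171.0): partial=0.14, large=0.23, hot=0.72; AND[min(a, b)] → w = 0.14
R2 (z=23.0): clear=0.07, cool=0.78; AND[min(a, b)] → w = 0.07
R3 (z=183.0): clear=0.07, large=0.23; AND[min(a, b)] → w = 0.07
Weighted average = (0.14·171.0 + 0.07·23.0 + 0.07·183.0) / (0.14 + 0.07 + 0.07)
  = 38.3600 / 0.2800 = 137.00

137.00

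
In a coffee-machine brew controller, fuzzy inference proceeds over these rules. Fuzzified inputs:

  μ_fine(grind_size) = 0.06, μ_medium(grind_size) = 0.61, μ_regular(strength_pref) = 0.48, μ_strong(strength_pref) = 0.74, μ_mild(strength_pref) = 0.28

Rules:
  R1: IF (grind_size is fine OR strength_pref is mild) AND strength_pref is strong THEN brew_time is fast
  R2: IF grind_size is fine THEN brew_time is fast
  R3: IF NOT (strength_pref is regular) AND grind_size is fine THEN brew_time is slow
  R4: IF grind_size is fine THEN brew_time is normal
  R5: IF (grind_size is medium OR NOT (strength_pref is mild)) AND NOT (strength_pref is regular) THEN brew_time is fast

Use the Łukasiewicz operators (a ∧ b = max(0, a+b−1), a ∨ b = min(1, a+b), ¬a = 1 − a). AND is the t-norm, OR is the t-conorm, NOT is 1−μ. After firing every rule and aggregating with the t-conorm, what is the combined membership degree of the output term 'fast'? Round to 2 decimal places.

0.66

R1: (fine=0.06 OR mild=0.28) = 0.34; AND[max(0, a+b−1)] with strong=0.74 → w = 0.08
R2: fine=0.06 → w = 0.06
R3: ¬regular=1−0.48=0.52, fine=0.06; AND[max(0, a+b−1)] → w = 0.00
R4: fine=0.06 → w = 0.06
R5: (medium=0.61 OR ¬mild=1−0.28=0.72) = 1.00; AND[max(0, a+b−1)] with ¬regular=1−0.48=0.52 → w = 0.52
Rules with consequent 'fast': {R1, R2, R5} → strengths 0.08, 0.06, 0.52
Aggregate via t-conorm [min(1, a+b)]: 0.66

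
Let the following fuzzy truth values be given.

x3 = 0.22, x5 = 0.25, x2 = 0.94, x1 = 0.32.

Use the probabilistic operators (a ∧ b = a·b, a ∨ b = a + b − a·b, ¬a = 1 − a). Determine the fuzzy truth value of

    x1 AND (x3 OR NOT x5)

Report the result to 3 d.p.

0.258

NOT x5 = 1 − 0.2500 = 0.7500
x3 OR NOT x5 = a + b − a·b on (0.2200, 0.7500) = 0.8050
x1 AND (x3 OR NOT x5) = a·b on (0.3200, 0.8050) = 0.2576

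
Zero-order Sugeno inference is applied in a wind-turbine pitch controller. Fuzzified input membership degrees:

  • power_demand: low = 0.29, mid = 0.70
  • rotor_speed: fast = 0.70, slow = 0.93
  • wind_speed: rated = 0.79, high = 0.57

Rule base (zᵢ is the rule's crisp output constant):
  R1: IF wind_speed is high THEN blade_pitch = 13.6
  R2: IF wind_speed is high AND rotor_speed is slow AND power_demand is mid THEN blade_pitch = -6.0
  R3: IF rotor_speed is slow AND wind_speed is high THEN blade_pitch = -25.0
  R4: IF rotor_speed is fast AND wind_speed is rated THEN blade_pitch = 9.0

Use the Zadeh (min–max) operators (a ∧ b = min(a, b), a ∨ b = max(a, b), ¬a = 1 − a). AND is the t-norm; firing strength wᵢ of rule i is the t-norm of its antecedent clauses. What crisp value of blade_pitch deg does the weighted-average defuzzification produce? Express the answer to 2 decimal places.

R1 (z=13.6): high=0.57 → w = 0.57
R2 (z=-6.0): high=0.57, slow=0.93, mid=0.70; AND[min(a, b)] → w = 0.57
R3 (z=-25.0): slow=0.93, high=0.57; AND[min(a, b)] → w = 0.57
R4 (z=9.0): fast=0.70, rated=0.79; AND[min(a, b)] → w = 0.70
Weighted average = (0.57·13.6 + 0.57·-6.0 + 0.57·-25.0 + 0.70·9.0) / (0.57 + 0.57 + 0.57 + 0.70)
  = -3.6180 / 2.4100 = -1.50

-1.50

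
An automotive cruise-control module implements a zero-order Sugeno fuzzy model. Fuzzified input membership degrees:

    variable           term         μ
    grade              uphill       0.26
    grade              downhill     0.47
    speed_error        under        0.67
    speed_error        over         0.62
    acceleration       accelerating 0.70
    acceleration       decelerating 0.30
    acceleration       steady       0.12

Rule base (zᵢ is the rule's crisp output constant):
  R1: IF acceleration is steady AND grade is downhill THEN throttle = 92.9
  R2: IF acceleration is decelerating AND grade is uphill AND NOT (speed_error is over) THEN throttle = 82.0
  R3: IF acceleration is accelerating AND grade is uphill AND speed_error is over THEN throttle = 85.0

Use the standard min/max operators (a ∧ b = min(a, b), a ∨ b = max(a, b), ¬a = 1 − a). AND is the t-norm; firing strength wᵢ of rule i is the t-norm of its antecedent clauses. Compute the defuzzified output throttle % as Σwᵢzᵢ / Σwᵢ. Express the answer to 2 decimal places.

85.26

R1 (z=92.9): steady=0.12, downhill=0.47; AND[min(a, b)] → w = 0.12
R2 (z=82.0): decelerating=0.30, uphill=0.26, ¬over=1−0.62=0.38; AND[min(a, b)] → w = 0.26
R3 (z=85.0): accelerating=0.70, uphill=0.26, over=0.62; AND[min(a, b)] → w = 0.26
Weighted average = (0.12·92.9 + 0.26·82.0 + 0.26·85.0) / (0.12 + 0.26 + 0.26)
  = 54.5680 / 0.6400 = 85.26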